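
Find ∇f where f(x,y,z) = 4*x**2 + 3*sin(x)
(8*x + 3*cos(x), 0, 0)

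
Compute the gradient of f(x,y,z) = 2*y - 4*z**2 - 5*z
(0, 2, -8*z - 5)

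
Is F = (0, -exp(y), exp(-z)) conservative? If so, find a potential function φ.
Yes, F is conservative. φ = -exp(y) - exp(-z)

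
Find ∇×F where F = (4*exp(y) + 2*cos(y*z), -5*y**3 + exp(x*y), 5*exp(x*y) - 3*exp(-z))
(5*x*exp(x*y), -y*(5*exp(x*y) + 2*sin(y*z)), y*exp(x*y) + 2*z*sin(y*z) - 4*exp(y))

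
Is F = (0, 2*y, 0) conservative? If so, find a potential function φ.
Yes, F is conservative. φ = y**2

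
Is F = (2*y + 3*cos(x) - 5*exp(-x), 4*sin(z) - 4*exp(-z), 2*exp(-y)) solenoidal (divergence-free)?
No, ∇·F = -3*sin(x) + 5*exp(-x)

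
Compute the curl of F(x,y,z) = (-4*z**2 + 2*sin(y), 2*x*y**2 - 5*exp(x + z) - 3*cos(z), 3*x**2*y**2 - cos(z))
(6*x**2*y + 5*exp(x + z) - 3*sin(z), -6*x*y**2 - 8*z, 2*y**2 - 5*exp(x + z) - 2*cos(y))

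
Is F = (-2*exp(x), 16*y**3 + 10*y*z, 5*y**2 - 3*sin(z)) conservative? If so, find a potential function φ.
Yes, F is conservative. φ = 4*y**4 + 5*y**2*z - 2*exp(x) + 3*cos(z)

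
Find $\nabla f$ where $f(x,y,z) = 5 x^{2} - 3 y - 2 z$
(10*x, -3, -2)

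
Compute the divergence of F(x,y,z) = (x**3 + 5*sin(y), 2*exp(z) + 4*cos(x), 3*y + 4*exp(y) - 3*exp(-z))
3*x**2 + 3*exp(-z)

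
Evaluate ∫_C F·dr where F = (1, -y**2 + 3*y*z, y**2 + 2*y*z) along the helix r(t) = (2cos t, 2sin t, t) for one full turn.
-10*pi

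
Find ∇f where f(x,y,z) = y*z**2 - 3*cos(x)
(3*sin(x), z**2, 2*y*z)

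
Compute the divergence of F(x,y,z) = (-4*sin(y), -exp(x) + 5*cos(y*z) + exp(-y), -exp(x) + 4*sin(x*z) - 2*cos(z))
4*x*cos(x*z) - 5*z*sin(y*z) + 2*sin(z) - exp(-y)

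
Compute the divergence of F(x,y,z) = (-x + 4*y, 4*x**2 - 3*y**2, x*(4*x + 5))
-6*y - 1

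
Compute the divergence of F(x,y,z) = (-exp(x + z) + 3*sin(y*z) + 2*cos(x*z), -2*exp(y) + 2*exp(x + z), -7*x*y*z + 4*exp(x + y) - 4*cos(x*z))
-7*x*y + 4*x*sin(x*z) - 2*z*sin(x*z) - 2*exp(y) - exp(x + z)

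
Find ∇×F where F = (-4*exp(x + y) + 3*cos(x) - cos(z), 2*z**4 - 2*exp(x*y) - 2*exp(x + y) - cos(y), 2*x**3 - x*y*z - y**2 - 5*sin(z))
(-x*z - 2*y - 8*z**3, -6*x**2 + y*z + sin(z), -2*y*exp(x*y) + 2*exp(x + y))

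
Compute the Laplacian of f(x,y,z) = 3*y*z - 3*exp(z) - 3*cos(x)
-3*exp(z) + 3*cos(x)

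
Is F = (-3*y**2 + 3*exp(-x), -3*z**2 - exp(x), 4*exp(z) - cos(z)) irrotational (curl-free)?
No, ∇×F = (6*z, 0, 6*y - exp(x))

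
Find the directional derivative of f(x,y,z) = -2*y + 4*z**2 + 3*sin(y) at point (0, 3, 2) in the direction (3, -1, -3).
-sqrt(19)*(3*cos(3) + 46)/19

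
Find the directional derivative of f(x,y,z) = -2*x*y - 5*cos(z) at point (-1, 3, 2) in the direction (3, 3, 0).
-2*sqrt(2)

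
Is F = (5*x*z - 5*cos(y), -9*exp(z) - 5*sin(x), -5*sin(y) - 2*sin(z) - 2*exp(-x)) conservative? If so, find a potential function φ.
No, ∇×F = (9*exp(z) - 5*cos(y), 5*x - 2*exp(-x), -5*sin(y) - 5*cos(x)) ≠ 0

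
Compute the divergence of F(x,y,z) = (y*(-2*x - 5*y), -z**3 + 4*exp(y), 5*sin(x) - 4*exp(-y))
-2*y + 4*exp(y)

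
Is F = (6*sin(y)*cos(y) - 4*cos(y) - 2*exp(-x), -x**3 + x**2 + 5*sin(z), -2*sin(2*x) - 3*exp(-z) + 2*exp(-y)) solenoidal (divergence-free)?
No, ∇·F = 3*exp(-z) + 2*exp(-x)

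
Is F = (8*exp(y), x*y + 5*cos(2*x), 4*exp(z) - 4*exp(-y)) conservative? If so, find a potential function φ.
No, ∇×F = (4*exp(-y), 0, y - 8*exp(y) - 10*sin(2*x)) ≠ 0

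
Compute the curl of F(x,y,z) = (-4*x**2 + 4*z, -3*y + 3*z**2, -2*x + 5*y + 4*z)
(5 - 6*z, 6, 0)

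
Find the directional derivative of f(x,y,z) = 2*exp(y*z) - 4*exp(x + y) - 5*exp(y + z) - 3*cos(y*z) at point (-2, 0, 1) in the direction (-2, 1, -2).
(4 + (2 + 5*E)*exp(2))*exp(-2)/3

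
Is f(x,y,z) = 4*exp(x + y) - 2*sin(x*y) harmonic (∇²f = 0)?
No, ∇²f = 2*x**2*sin(x*y) + 2*y**2*sin(x*y) + 8*exp(x + y)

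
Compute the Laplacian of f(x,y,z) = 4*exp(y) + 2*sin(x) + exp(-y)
4*exp(y) - 2*sin(x) + exp(-y)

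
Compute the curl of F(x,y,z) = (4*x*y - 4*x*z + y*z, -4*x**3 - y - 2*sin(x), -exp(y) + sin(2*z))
(-exp(y), -4*x + y, -12*x**2 - 4*x - z - 2*cos(x))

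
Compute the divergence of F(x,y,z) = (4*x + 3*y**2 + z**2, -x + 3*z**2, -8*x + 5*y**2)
4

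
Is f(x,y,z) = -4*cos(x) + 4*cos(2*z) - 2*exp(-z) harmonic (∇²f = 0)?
No, ∇²f = 4*cos(x) - 16*cos(2*z) - 2*exp(-z)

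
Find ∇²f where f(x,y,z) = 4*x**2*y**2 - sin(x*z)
x**2*sin(x*z) + 8*x**2 + 8*y**2 + z**2*sin(x*z)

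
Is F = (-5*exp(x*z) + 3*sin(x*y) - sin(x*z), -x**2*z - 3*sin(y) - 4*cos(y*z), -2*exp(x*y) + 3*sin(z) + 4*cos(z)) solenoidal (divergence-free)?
No, ∇·F = 3*y*cos(x*y) - 5*z*exp(x*z) + 4*z*sin(y*z) - z*cos(x*z) - 4*sin(z) - 3*cos(y) + 3*cos(z)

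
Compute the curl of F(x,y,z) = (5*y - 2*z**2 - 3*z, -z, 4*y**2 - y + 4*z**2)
(8*y, -4*z - 3, -5)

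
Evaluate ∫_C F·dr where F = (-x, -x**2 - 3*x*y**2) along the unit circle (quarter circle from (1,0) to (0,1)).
-3*pi/16 - 1/6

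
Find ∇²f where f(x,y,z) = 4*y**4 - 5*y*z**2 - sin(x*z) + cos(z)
x**2*sin(x*z) + 48*y**2 - 10*y + z**2*sin(x*z) - cos(z)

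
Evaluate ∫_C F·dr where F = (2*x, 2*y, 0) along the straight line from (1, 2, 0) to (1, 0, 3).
-4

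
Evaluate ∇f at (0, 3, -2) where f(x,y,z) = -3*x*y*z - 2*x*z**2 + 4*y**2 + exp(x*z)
(8, 24, 0)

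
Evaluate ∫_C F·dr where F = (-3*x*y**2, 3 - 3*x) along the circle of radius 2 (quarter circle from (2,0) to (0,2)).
18 - 3*pi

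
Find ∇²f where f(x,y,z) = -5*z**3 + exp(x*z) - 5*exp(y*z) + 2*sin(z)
x**2*exp(x*z) - 5*y**2*exp(y*z) + z**2*exp(x*z) - 5*z**2*exp(y*z) - 30*z - 2*sin(z)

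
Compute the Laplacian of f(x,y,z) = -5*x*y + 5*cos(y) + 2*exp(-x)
-5*cos(y) + 2*exp(-x)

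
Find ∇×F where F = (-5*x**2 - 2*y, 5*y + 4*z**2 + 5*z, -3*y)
(-8*z - 8, 0, 2)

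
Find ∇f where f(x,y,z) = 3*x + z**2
(3, 0, 2*z)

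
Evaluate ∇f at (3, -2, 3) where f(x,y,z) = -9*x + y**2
(-9, -4, 0)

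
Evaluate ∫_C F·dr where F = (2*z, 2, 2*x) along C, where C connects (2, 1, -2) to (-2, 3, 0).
12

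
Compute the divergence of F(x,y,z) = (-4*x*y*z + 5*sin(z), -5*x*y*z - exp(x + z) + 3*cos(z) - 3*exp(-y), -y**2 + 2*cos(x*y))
-5*x*z - 4*y*z + 3*exp(-y)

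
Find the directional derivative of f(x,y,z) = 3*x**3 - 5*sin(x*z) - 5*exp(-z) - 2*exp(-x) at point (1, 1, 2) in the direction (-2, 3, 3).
sqrt(22)*(-18*exp(2) + 5*exp(2)*cos(2) - 4*E + 15)*exp(-2)/22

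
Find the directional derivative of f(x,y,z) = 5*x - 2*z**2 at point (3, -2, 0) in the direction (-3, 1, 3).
-15*sqrt(19)/19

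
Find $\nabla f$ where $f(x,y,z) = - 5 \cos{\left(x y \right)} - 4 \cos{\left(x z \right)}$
(5*y*sin(x*y) + 4*z*sin(x*z), 5*x*sin(x*y), 4*x*sin(x*z))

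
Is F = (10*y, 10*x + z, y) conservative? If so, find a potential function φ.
Yes, F is conservative. φ = y*(10*x + z)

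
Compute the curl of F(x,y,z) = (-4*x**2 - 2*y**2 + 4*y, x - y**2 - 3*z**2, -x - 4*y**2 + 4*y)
(-8*y + 6*z + 4, 1, 4*y - 3)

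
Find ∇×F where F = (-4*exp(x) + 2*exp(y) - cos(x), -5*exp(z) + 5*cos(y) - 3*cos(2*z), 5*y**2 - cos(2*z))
(10*y + 5*exp(z) - 6*sin(2*z), 0, -2*exp(y))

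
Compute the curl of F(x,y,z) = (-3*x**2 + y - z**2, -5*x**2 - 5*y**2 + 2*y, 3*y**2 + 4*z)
(6*y, -2*z, -10*x - 1)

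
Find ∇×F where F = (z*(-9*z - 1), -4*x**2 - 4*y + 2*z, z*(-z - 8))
(-2, -18*z - 1, -8*x)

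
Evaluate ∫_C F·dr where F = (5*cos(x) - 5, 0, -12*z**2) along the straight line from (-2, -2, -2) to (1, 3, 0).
-47 + 5*sin(1) + 5*sin(2)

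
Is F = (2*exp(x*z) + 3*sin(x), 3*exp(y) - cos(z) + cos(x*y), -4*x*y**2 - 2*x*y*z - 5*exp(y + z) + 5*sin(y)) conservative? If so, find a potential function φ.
No, ∇×F = (-8*x*y - 2*x*z - 5*exp(y + z) - sin(z) + 5*cos(y), 2*x*exp(x*z) + 4*y**2 + 2*y*z, -y*sin(x*y)) ≠ 0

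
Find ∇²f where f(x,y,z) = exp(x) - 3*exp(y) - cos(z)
exp(x) - 3*exp(y) + cos(z)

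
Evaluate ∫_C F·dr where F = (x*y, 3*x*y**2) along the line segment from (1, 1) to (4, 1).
15/2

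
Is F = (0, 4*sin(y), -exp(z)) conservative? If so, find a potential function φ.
Yes, F is conservative. φ = -exp(z) - 4*cos(y)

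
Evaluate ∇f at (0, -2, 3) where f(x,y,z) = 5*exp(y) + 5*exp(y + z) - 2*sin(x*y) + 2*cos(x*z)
(4, 5*(1 + exp(3))*exp(-2), 5*E)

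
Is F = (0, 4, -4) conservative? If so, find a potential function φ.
Yes, F is conservative. φ = 4*y - 4*z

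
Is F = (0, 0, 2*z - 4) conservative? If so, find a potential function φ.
Yes, F is conservative. φ = z*(z - 4)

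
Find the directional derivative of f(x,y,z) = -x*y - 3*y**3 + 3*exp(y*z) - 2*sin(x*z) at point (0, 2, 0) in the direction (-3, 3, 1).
-96*sqrt(19)/19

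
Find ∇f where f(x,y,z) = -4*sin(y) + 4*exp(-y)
(0, -4*cos(y) - 4*exp(-y), 0)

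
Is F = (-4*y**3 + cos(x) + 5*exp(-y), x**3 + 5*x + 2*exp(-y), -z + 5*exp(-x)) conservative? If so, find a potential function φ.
No, ∇×F = (0, 5*exp(-x), 3*x**2 + 12*y**2 + 5 + 5*exp(-y)) ≠ 0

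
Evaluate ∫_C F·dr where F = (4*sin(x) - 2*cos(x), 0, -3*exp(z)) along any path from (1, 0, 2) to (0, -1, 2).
-4 + 2*sin(1) + 4*cos(1)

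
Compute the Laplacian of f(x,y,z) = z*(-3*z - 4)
-6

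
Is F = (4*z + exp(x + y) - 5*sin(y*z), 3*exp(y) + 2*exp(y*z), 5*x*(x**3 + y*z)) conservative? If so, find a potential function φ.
No, ∇×F = (5*x*z - 2*y*exp(y*z), -20*x**3 - 5*y*z - 5*y*cos(y*z) + 4, 5*z*cos(y*z) - exp(x + y)) ≠ 0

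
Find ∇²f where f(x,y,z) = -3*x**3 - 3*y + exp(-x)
-18*x + exp(-x)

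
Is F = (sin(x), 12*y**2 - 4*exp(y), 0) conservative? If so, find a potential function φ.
Yes, F is conservative. φ = 4*y**3 - 4*exp(y) - cos(x)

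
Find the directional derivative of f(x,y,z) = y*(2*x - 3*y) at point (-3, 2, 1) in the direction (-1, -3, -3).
50*sqrt(19)/19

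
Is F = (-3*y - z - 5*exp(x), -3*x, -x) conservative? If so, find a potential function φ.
Yes, F is conservative. φ = -3*x*y - x*z - 5*exp(x)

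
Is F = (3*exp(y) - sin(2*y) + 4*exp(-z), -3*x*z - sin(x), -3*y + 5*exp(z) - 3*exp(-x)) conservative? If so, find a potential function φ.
No, ∇×F = (3*x - 3, -4*exp(-z) - 3*exp(-x), -3*z - 3*exp(y) - cos(x) + 2*cos(2*y)) ≠ 0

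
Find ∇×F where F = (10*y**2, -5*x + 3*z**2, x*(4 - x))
(-6*z, 2*x - 4, -20*y - 5)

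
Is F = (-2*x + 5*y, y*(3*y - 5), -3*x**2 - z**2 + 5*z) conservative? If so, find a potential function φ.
No, ∇×F = (0, 6*x, -5) ≠ 0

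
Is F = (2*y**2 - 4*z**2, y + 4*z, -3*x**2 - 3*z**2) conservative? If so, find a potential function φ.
No, ∇×F = (-4, 6*x - 8*z, -4*y) ≠ 0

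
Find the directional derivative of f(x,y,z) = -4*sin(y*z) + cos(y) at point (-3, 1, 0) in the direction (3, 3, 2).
-sqrt(22)*(3*sin(1) + 8)/22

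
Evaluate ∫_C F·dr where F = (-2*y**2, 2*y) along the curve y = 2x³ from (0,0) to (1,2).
20/7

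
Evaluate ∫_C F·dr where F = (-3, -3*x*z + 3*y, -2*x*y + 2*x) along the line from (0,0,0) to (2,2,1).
-14/3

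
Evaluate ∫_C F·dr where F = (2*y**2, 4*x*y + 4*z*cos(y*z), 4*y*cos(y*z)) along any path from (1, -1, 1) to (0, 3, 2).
-2 + 4*sin(6) + 4*sin(1)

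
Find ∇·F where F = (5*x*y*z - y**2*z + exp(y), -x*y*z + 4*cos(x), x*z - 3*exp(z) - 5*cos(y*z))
-x*z + x + 5*y*z + 5*y*sin(y*z) - 3*exp(z)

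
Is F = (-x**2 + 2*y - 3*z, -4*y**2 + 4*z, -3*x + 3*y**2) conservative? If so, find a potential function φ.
No, ∇×F = (6*y - 4, 0, -2) ≠ 0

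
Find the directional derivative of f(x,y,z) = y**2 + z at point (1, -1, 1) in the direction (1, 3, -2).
-4*sqrt(14)/7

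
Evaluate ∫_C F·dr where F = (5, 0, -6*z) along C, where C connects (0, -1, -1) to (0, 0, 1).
0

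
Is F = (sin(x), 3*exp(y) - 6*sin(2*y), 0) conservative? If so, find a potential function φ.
Yes, F is conservative. φ = 3*exp(y) - cos(x) + 3*cos(2*y)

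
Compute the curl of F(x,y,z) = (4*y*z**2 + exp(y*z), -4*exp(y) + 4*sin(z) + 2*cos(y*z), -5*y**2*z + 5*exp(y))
(-10*y*z + 2*y*sin(y*z) + 5*exp(y) - 4*cos(z), y*(8*z + exp(y*z)), z*(-4*z - exp(y*z)))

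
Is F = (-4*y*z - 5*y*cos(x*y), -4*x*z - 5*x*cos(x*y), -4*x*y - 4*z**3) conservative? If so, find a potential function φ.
Yes, F is conservative. φ = -4*x*y*z - z**4 - 5*sin(x*y)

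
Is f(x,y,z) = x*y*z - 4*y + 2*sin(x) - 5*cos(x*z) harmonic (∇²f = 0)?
No, ∇²f = 5*x**2*cos(x*z) + 5*z**2*cos(x*z) - 2*sin(x)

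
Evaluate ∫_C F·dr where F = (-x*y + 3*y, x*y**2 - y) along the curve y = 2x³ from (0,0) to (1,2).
3/2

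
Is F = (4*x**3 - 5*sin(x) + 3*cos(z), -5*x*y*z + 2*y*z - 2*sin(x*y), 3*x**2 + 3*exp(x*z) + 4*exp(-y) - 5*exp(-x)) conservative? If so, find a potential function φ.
No, ∇×F = (5*x*y - 2*y - 4*exp(-y), -6*x - 3*z*exp(x*z) - 3*sin(z) - 5*exp(-x), -y*(5*z + 2*cos(x*y))) ≠ 0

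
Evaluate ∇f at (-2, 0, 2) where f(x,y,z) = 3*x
(3, 0, 0)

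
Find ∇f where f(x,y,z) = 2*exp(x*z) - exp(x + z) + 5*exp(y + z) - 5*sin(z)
(2*z*exp(x*z) - exp(x + z), 5*exp(y + z), 2*x*exp(x*z) - exp(x + z) + 5*exp(y + z) - 5*cos(z))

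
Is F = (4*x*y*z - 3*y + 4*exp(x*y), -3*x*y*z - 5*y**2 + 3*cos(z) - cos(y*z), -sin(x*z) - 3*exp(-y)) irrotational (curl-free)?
No, ∇×F = (3*x*y - y*sin(y*z) + 3*sin(z) + 3*exp(-y), 4*x*y + z*cos(x*z), -4*x*z - 4*x*exp(x*y) - 3*y*z + 3)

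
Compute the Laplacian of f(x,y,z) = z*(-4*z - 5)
-8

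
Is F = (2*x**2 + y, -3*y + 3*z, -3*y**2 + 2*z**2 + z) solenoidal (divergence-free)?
No, ∇·F = 4*x + 4*z - 2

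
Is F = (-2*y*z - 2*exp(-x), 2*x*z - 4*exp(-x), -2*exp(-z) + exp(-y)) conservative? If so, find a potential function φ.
No, ∇×F = (-2*x - exp(-y), -2*y, 4*z + 4*exp(-x)) ≠ 0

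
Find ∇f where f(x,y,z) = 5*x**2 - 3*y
(10*x, -3, 0)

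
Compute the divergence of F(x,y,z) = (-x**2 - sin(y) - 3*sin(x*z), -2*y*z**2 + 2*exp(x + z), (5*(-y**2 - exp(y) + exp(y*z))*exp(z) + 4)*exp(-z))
-2*x + 5*y*exp(y*z) - 2*z**2 - 3*z*cos(x*z) - 4*exp(-z)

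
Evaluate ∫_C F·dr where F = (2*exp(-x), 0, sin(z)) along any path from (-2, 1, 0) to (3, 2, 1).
-cos(1) - 2*exp(-3) + 1 + 2*exp(2)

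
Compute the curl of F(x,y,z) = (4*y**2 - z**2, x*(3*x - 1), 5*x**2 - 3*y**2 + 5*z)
(-6*y, -10*x - 2*z, 6*x - 8*y - 1)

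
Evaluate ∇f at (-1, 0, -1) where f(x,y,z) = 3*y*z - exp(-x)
(E, -3, 0)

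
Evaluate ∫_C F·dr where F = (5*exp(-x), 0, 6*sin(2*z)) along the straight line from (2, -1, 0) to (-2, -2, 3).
-10*sinh(2) - 3*cos(6) + 3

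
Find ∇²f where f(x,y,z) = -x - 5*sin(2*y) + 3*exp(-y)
20*sin(2*y) + 3*exp(-y)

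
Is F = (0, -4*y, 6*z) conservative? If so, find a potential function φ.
Yes, F is conservative. φ = -2*y**2 + 3*z**2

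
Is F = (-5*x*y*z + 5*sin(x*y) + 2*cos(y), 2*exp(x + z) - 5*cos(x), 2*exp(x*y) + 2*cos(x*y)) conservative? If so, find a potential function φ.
No, ∇×F = (2*x*exp(x*y) - 2*x*sin(x*y) - 2*exp(x + z), y*(-5*x - 2*exp(x*y) + 2*sin(x*y)), 5*x*z - 5*x*cos(x*y) + 2*exp(x + z) + 5*sin(x) + 2*sin(y)) ≠ 0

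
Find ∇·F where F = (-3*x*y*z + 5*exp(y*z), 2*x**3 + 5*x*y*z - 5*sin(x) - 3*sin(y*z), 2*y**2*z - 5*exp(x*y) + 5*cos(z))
5*x*z + 2*y**2 - 3*y*z - 3*z*cos(y*z) - 5*sin(z)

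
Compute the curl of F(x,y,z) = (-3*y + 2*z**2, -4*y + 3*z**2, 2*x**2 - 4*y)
(-6*z - 4, -4*x + 4*z, 3)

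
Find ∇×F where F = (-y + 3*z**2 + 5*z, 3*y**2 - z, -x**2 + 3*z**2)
(1, 2*x + 6*z + 5, 1)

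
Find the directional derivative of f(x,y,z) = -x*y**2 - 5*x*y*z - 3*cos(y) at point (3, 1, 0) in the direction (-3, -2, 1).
-3*sqrt(14)*sin(1)/7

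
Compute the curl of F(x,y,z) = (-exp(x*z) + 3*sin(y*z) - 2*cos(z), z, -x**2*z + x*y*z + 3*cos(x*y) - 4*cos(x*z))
(x*z - 3*x*sin(x*y) - 1, 2*x*z - x*exp(x*z) - y*z + 3*y*sin(x*y) + 3*y*cos(y*z) - 4*z*sin(x*z) + 2*sin(z), -3*z*cos(y*z))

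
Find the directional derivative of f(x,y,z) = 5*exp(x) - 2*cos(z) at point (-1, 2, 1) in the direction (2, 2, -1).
-2*sin(1)/3 + 10*exp(-1)/3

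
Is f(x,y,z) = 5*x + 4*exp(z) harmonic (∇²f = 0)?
No, ∇²f = 4*exp(z)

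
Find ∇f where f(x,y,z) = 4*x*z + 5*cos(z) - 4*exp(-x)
(4*z + 4*exp(-x), 0, 4*x - 5*sin(z))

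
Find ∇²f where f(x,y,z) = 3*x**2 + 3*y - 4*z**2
-2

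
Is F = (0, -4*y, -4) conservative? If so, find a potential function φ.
Yes, F is conservative. φ = -2*y**2 - 4*z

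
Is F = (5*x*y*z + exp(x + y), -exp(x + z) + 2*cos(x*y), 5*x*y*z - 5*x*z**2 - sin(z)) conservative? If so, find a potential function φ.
No, ∇×F = (5*x*z + exp(x + z), 5*x*y - 5*y*z + 5*z**2, -5*x*z - 2*y*sin(x*y) - exp(x + y) - exp(x + z)) ≠ 0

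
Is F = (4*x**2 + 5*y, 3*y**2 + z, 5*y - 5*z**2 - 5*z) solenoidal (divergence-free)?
No, ∇·F = 8*x + 6*y - 10*z - 5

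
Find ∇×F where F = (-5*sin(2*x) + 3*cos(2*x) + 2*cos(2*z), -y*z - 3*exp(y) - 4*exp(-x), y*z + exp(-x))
(y + z, -4*sin(2*z) + exp(-x), 4*exp(-x))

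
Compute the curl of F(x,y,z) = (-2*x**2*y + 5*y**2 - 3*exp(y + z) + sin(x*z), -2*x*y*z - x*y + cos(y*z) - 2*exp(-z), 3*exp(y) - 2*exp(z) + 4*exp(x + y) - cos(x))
(2*x*y + y*sin(y*z) + 3*exp(y) + 4*exp(x + y) - 2*exp(-z), x*cos(x*z) - 4*exp(x + y) - 3*exp(y + z) - sin(x), 2*x**2 - 2*y*z - 11*y + 3*exp(y + z))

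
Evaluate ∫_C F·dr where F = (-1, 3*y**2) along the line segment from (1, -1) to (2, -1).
-1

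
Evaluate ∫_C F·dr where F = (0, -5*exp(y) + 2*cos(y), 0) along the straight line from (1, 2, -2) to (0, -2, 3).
-4*sin(2) + 10*sinh(2)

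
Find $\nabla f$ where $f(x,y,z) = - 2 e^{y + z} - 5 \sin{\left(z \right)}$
(0, -2*exp(y + z), -2*exp(y + z) - 5*cos(z))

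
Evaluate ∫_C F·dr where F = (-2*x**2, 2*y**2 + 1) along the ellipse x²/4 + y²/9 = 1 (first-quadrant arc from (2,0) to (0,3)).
79/3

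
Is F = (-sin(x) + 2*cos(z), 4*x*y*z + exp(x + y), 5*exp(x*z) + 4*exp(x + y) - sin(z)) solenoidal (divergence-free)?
No, ∇·F = 4*x*z + 5*x*exp(x*z) + exp(x + y) - cos(x) - cos(z)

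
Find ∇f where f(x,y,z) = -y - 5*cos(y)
(0, 5*sin(y) - 1, 0)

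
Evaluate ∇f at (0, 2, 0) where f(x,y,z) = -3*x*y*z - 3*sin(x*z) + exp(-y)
(0, -exp(-2), 0)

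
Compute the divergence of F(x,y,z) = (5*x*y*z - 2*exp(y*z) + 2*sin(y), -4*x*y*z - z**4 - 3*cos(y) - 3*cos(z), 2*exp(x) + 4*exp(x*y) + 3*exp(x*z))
-4*x*z + 3*x*exp(x*z) + 5*y*z + 3*sin(y)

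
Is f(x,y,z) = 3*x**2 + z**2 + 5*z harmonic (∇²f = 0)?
No, ∇²f = 8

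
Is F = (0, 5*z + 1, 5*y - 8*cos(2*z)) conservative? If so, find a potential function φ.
Yes, F is conservative. φ = 5*y*z + y - 4*sin(2*z)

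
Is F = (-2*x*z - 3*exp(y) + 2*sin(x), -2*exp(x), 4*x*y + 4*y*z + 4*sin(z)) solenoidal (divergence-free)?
No, ∇·F = 4*y - 2*z + 2*cos(x) + 4*cos(z)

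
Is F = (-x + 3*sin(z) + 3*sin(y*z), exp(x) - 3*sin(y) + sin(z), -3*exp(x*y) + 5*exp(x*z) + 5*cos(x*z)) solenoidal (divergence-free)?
No, ∇·F = 5*x*exp(x*z) - 5*x*sin(x*z) - 3*cos(y) - 1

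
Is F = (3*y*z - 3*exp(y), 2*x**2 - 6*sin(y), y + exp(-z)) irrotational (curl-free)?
No, ∇×F = (1, 3*y, 4*x - 3*z + 3*exp(y))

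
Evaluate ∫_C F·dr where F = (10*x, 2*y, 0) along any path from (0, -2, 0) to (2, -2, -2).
20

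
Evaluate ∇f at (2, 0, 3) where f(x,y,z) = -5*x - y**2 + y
(-5, 1, 0)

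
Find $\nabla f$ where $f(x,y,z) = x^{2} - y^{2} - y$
(2*x, -2*y - 1, 0)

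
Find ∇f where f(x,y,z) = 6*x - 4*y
(6, -4, 0)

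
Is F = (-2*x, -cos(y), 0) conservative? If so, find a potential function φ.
Yes, F is conservative. φ = -x**2 - sin(y)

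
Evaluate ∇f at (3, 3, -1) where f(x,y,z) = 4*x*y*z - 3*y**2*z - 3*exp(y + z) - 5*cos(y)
(-12, -3*exp(2) + 5*sin(3) + 6, 9 - 3*exp(2))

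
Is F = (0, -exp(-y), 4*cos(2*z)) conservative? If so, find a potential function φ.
Yes, F is conservative. φ = 2*sin(2*z) + exp(-y)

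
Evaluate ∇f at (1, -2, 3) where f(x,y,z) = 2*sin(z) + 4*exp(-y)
(0, -4*exp(2), 2*cos(3))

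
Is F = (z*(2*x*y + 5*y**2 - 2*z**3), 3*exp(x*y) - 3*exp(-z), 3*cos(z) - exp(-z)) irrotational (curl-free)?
No, ∇×F = (-3*exp(-z), 2*x*y + 5*y**2 - 8*z**3, 3*y*exp(x*y) - 2*z*(x + 5*y))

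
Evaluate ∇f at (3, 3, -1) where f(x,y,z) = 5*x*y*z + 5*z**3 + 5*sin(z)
(-15, -15, 5*cos(1) + 60)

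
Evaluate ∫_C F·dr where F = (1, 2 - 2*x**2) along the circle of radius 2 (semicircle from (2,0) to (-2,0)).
-4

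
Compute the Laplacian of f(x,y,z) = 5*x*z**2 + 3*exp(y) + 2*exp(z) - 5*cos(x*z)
5*x**2*cos(x*z) + 10*x + 5*z**2*cos(x*z) + 3*exp(y) + 2*exp(z)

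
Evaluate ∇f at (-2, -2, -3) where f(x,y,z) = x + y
(1, 1, 0)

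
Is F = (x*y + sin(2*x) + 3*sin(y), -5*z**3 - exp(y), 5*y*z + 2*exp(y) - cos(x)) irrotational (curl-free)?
No, ∇×F = (15*z**2 + 5*z + 2*exp(y), -sin(x), -x - 3*cos(y))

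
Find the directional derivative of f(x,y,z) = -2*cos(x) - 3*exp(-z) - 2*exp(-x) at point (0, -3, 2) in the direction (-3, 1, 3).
3*sqrt(19)*(3 - 2*exp(2))*exp(-2)/19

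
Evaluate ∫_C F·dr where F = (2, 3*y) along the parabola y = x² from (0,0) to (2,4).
28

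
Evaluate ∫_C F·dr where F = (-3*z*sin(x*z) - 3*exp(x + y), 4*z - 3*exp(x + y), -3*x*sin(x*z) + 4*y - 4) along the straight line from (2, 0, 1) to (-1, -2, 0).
-3*exp(-3) - 3*cos(2) + 7 + 3*exp(2)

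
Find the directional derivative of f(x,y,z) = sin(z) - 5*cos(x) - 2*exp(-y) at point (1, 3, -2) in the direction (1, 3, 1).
sqrt(11)*(6 + (cos(2) + 5*sin(1))*exp(3))*exp(-3)/11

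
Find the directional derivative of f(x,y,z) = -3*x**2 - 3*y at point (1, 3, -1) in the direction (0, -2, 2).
3*sqrt(2)/2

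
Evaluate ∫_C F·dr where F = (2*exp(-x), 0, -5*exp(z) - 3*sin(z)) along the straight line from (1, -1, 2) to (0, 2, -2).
-2 - 5*exp(-2) + 2*exp(-1) + 5*exp(2)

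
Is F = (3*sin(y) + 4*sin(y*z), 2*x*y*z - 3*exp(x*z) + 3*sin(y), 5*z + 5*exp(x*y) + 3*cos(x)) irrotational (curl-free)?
No, ∇×F = (x*(-2*y + 5*exp(x*y) + 3*exp(x*z)), -5*y*exp(x*y) + 4*y*cos(y*z) + 3*sin(x), 2*y*z - 3*z*exp(x*z) - 4*z*cos(y*z) - 3*cos(y))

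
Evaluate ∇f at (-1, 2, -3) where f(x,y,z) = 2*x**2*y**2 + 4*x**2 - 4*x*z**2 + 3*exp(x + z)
(-60 + 3*exp(-4), 8, -24 + 3*exp(-4))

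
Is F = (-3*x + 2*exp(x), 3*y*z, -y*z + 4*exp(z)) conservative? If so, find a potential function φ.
No, ∇×F = (-3*y - z, 0, 0) ≠ 0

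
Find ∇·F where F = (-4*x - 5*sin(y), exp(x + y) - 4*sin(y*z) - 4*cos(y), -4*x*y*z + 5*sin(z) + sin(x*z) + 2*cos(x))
-4*x*y + x*cos(x*z) - 4*z*cos(y*z) + exp(x + y) + 4*sin(y) + 5*cos(z) - 4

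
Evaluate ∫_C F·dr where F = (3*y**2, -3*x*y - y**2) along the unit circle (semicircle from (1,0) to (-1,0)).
-6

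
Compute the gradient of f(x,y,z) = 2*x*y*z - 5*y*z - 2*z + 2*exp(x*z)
(2*z*(y + exp(x*z)), z*(2*x - 5), 2*x*y + 2*x*exp(x*z) - 5*y - 2)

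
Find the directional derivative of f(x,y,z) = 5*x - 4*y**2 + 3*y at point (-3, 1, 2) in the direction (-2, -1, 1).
-5*sqrt(6)/6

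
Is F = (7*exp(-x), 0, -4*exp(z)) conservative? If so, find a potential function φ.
Yes, F is conservative. φ = -4*exp(z) - 7*exp(-x)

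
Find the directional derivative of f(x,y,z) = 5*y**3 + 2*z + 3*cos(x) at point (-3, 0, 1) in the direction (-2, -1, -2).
-4/3 - 2*sin(3)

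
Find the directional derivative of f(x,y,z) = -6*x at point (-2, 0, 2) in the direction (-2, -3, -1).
6*sqrt(14)/7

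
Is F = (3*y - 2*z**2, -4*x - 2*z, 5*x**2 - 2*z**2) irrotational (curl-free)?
No, ∇×F = (2, -10*x - 4*z, -7)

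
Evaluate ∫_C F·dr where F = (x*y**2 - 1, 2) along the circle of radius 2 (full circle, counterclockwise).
0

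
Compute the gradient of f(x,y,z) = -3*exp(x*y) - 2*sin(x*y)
(-y*(3*exp(x*y) + 2*cos(x*y)), -x*(3*exp(x*y) + 2*cos(x*y)), 0)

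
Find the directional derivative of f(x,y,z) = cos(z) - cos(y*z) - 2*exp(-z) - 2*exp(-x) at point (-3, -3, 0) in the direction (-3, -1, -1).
2*sqrt(11)*(-3*exp(3) - 1)/11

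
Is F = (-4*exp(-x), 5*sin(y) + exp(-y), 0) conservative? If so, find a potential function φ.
Yes, F is conservative. φ = -5*cos(y) - exp(-y) + 4*exp(-x)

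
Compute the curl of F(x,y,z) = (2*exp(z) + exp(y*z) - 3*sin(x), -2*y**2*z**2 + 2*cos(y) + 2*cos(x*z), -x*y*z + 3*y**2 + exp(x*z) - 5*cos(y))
(-x*z + 2*x*sin(x*z) + 4*y**2*z + 6*y + 5*sin(y), y*z + y*exp(y*z) - z*exp(x*z) + 2*exp(z), -z*(exp(y*z) + 2*sin(x*z)))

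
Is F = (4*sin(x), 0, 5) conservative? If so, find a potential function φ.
Yes, F is conservative. φ = 5*z - 4*cos(x)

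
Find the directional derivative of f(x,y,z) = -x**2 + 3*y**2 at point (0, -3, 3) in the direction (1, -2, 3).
18*sqrt(14)/7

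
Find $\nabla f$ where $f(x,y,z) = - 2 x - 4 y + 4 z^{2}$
(-2, -4, 8*z)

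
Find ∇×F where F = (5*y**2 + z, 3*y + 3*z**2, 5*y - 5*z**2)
(5 - 6*z, 1, -10*y)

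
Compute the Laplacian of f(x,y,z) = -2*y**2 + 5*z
-4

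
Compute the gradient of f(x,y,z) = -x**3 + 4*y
(-3*x**2, 4, 0)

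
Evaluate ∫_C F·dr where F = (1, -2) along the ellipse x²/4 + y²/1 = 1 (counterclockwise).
0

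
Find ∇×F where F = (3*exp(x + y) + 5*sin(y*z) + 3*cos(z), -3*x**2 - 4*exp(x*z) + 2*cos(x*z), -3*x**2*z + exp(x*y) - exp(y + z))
(x*exp(x*y) + 4*x*exp(x*z) + 2*x*sin(x*z) - exp(y + z), 6*x*z - y*exp(x*y) + 5*y*cos(y*z) - 3*sin(z), -6*x - 4*z*exp(x*z) - 2*z*sin(x*z) - 5*z*cos(y*z) - 3*exp(x + y))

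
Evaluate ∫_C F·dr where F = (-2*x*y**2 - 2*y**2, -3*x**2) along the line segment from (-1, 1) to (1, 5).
-184/3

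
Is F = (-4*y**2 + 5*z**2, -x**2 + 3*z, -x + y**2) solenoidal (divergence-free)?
Yes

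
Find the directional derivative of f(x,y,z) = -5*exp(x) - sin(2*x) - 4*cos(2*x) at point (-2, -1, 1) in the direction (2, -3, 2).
2*sqrt(17)*(-5 - 2*(4*sin(4) + cos(4))*exp(2))*exp(-2)/17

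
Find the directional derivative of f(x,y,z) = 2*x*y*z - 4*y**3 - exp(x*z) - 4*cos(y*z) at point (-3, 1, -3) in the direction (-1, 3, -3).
6*sqrt(19)*(-2*exp(9) + 8*sin(3) + 7)/19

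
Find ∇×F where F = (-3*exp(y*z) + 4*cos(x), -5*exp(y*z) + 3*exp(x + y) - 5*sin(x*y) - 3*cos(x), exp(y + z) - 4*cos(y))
(5*y*exp(y*z) + exp(y + z) + 4*sin(y), -3*y*exp(y*z), -5*y*cos(x*y) + 3*z*exp(y*z) + 3*exp(x + y) + 3*sin(x))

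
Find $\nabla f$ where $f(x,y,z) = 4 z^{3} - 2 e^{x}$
(-2*exp(x), 0, 12*z**2)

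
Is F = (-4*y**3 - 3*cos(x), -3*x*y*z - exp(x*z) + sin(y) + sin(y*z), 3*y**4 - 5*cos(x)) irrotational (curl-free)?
No, ∇×F = (3*x*y + x*exp(x*z) + 12*y**3 - y*cos(y*z), -5*sin(x), 12*y**2 - 3*y*z - z*exp(x*z))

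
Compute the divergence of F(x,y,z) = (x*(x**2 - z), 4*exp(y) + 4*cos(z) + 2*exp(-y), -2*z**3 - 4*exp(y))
3*x**2 - 6*z**2 - z + 4*exp(y) - 2*exp(-y)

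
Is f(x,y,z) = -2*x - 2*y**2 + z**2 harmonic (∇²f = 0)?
No, ∇²f = -2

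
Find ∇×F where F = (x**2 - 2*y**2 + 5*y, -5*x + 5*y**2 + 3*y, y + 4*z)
(1, 0, 4*y - 10)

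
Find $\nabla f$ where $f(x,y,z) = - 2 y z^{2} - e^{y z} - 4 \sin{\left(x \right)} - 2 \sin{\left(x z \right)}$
(-2*z*cos(x*z) - 4*cos(x), z*(-2*z - exp(y*z)), -2*x*cos(x*z) - 4*y*z - y*exp(y*z))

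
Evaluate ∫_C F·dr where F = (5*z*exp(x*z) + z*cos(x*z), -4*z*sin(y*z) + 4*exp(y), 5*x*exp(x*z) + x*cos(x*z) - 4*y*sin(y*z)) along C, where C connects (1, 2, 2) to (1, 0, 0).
-9*exp(2) - sin(2) - 4*cos(4) + 13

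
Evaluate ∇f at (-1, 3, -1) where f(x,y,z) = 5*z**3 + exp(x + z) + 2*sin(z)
(exp(-2), 0, exp(-2) + 2*cos(1) + 15)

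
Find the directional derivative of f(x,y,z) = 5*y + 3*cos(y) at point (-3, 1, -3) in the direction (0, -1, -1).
sqrt(2)*(-5 + 3*sin(1))/2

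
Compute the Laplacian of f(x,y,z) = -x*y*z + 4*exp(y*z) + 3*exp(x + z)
4*y**2*exp(y*z) + 4*z**2*exp(y*z) + 6*exp(x + z)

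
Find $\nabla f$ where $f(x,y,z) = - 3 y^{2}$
(0, -6*y, 0)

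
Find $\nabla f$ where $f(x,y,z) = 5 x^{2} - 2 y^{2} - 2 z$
(10*x, -4*y, -2)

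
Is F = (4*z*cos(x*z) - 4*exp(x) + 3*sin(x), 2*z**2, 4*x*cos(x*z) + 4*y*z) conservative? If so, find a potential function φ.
Yes, F is conservative. φ = 2*y*z**2 - 4*exp(x) + 4*sin(x*z) - 3*cos(x)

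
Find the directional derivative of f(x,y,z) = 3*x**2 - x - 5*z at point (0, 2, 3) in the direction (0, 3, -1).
sqrt(10)/2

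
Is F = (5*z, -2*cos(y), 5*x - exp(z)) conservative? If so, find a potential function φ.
Yes, F is conservative. φ = 5*x*z - exp(z) - 2*sin(y)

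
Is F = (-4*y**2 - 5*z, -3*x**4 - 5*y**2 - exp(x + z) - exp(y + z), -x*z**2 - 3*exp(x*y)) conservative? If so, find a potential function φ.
No, ∇×F = (-3*x*exp(x*y) + exp(x + z) + exp(y + z), 3*y*exp(x*y) + z**2 - 5, -12*x**3 + 8*y - exp(x + z)) ≠ 0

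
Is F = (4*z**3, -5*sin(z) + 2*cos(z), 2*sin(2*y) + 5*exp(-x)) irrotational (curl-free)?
No, ∇×F = (2*sin(z) + 4*cos(2*y) + 5*cos(z), 12*z**2 + 5*exp(-x), 0)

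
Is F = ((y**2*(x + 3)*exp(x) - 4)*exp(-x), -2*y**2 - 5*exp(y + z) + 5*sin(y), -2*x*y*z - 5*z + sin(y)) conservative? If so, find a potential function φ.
No, ∇×F = (-2*x*z + 5*exp(y + z) + cos(y), 2*y*z, -2*y*(x + 3)) ≠ 0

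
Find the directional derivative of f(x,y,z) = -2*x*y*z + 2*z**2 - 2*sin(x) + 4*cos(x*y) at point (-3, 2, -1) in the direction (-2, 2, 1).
-4 + 4*cos(3)/3 - 40*sin(6)/3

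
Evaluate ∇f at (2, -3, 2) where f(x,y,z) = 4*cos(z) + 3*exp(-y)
(0, -3*exp(3), -4*sin(2))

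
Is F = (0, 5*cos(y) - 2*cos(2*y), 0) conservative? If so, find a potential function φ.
Yes, F is conservative. φ = 5*sin(y) - sin(2*y)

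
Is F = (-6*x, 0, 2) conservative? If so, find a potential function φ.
Yes, F is conservative. φ = -3*x**2 + 2*z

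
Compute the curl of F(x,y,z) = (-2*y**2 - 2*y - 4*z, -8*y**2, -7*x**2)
(0, 14*x - 4, 4*y + 2)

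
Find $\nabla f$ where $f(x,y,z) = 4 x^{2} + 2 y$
(8*x, 2, 0)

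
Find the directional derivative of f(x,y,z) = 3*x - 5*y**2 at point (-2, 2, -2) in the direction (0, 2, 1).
-8*sqrt(5)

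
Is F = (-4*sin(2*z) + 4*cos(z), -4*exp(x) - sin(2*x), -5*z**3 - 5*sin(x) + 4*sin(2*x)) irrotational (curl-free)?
No, ∇×F = (0, -4*sin(z) + 5*cos(x) - 8*cos(2*x) - 8*cos(2*z), -4*exp(x) - 2*cos(2*x))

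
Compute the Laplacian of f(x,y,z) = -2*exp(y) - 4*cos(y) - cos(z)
-2*exp(y) + 4*cos(y) + cos(z)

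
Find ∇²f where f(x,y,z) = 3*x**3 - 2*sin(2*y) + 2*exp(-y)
18*x + 8*sin(2*y) + 2*exp(-y)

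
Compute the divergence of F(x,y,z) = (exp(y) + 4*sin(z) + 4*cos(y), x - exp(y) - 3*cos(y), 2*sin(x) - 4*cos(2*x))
-exp(y) + 3*sin(y)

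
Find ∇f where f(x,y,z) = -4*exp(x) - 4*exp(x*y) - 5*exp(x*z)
(-4*y*exp(x*y) - 5*z*exp(x*z) - 4*exp(x), -4*x*exp(x*y), -5*x*exp(x*z))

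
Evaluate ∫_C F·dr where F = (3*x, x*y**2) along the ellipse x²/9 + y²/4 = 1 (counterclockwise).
6*pi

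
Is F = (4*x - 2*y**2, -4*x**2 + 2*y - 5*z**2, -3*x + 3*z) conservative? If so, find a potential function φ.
No, ∇×F = (10*z, 3, -8*x + 4*y) ≠ 0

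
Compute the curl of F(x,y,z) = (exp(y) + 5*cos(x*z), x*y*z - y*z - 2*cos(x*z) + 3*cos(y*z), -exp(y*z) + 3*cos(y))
(-x*y - 2*x*sin(x*z) + 3*y*sin(y*z) + y - z*exp(y*z) - 3*sin(y), -5*x*sin(x*z), y*z + 2*z*sin(x*z) - exp(y))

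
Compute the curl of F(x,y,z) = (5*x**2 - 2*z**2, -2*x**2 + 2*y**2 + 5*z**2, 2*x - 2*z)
(-10*z, -4*z - 2, -4*x)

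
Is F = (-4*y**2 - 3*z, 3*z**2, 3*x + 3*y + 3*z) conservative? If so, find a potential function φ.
No, ∇×F = (3 - 6*z, -6, 8*y) ≠ 0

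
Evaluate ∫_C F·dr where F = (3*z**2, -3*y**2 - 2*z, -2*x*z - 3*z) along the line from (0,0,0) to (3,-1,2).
1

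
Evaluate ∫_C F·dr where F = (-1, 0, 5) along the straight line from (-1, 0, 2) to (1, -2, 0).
-12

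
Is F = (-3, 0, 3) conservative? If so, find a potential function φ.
Yes, F is conservative. φ = -3*x + 3*z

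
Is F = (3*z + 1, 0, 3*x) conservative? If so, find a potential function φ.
Yes, F is conservative. φ = x*(3*z + 1)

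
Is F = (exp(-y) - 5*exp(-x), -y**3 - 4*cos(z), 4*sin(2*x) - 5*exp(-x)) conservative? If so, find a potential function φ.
No, ∇×F = (-4*sin(z), -8*cos(2*x) - 5*exp(-x), exp(-y)) ≠ 0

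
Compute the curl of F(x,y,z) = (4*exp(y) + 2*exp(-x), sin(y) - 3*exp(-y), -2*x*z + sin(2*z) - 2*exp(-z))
(0, 2*z, -4*exp(y))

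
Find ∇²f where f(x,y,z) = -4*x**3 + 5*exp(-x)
-24*x + 5*exp(-x)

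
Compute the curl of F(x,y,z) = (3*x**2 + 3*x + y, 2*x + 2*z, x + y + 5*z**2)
(-1, -1, 1)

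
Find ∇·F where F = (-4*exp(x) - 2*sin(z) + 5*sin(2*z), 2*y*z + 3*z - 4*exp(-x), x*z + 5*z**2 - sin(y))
x + 12*z - 4*exp(x)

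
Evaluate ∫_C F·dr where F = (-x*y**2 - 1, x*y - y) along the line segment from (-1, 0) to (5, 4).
-102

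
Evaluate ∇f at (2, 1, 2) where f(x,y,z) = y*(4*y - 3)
(0, 5, 0)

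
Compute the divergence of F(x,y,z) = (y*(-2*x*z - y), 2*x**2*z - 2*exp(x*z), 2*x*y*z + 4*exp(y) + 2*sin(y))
2*y*(x - z)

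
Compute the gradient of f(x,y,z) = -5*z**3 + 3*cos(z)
(0, 0, -15*z**2 - 3*sin(z))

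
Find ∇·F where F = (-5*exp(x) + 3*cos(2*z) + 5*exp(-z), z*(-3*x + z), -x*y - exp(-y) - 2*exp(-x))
-5*exp(x)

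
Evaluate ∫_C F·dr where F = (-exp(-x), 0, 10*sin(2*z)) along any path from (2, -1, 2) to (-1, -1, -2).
-(1 - exp(3))*exp(-2)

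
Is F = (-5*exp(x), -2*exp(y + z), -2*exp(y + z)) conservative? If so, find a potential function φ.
Yes, F is conservative. φ = -5*exp(x) - 2*exp(y + z)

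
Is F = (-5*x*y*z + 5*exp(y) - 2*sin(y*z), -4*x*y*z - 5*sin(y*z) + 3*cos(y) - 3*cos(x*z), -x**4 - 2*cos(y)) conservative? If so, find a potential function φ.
No, ∇×F = (4*x*y - 3*x*sin(x*z) + 5*y*cos(y*z) + 2*sin(y), 4*x**3 - 5*x*y - 2*y*cos(y*z), 5*x*z - 4*y*z + 3*z*sin(x*z) + 2*z*cos(y*z) - 5*exp(y)) ≠ 0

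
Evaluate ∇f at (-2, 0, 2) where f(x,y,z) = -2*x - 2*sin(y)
(-2, -2, 0)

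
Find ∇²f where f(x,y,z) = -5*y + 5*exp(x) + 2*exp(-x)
5*exp(x) + 2*exp(-x)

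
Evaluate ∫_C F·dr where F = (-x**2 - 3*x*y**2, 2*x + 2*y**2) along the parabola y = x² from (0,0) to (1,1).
7/6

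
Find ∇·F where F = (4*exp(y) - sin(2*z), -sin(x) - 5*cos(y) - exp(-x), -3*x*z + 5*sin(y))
-3*x + 5*sin(y)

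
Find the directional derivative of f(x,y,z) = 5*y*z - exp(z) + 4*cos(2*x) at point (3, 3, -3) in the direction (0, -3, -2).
sqrt(13)*(2 + 15*exp(3))*exp(-3)/13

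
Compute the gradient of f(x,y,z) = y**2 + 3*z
(0, 2*y, 3)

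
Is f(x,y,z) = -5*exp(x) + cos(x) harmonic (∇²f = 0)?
No, ∇²f = -5*exp(x) - cos(x)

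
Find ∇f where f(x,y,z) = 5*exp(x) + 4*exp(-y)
(5*exp(x), -4*exp(-y), 0)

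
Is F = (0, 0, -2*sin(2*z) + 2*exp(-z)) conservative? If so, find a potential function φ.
Yes, F is conservative. φ = cos(2*z) - 2*exp(-z)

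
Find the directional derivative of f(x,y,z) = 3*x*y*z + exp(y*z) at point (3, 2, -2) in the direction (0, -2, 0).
2*exp(-4) + 18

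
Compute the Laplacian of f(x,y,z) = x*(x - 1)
2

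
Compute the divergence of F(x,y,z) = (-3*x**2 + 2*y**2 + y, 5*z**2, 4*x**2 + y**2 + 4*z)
4 - 6*x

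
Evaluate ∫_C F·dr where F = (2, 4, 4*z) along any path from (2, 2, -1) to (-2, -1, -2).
-14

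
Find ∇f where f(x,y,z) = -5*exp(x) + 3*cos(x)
(-5*exp(x) - 3*sin(x), 0, 0)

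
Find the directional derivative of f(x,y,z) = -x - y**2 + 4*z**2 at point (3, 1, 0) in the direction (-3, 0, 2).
3*sqrt(13)/13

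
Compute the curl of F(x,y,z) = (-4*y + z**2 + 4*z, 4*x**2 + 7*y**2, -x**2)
(0, 2*x + 2*z + 4, 8*x + 4)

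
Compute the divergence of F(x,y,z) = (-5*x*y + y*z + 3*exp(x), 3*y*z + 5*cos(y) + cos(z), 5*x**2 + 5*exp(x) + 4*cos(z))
-5*y + 3*z + 3*exp(x) - 5*sin(y) - 4*sin(z)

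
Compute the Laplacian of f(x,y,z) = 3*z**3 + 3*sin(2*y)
18*z - 12*sin(2*y)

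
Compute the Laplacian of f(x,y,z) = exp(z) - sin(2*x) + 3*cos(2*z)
exp(z) + 4*sin(2*x) - 12*cos(2*z)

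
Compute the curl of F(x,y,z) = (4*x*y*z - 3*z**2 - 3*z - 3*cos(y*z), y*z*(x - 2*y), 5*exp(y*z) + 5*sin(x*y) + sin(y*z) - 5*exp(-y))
(-x*y + 5*x*cos(x*y) + 2*y**2 + 5*z*exp(y*z) + z*cos(y*z) + 5*exp(-y), 4*x*y + 3*y*sin(y*z) - 5*y*cos(x*y) - 6*z - 3, z*(-4*x + y - 3*sin(y*z)))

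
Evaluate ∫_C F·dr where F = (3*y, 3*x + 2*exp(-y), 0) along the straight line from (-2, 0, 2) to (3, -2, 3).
-16 - 2*exp(2)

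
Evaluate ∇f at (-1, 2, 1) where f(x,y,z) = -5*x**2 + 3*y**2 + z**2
(10, 12, 2)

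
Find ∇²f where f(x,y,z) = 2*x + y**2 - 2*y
2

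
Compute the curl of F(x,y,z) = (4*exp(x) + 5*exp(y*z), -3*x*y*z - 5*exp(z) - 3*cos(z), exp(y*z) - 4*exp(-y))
(3*x*y + z*exp(y*z) + 5*exp(z) - 3*sin(z) + 4*exp(-y), 5*y*exp(y*z), z*(-3*y - 5*exp(y*z)))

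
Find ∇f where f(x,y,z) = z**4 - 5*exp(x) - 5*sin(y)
(-5*exp(x), -5*cos(y), 4*z**3)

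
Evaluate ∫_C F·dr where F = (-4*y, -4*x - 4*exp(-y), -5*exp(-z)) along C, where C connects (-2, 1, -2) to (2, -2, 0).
-exp(2) - 4*exp(-1) + 13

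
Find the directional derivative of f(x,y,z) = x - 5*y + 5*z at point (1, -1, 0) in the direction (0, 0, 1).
5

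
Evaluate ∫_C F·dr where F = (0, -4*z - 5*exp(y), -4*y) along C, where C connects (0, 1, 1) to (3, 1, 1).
0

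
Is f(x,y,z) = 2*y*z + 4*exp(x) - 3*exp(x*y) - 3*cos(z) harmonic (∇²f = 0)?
No, ∇²f = -3*x**2*exp(x*y) - 3*y**2*exp(x*y) + 4*exp(x) + 3*cos(z)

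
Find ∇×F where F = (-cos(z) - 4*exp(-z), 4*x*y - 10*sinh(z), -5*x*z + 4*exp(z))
(10*cosh(z), 5*z + sin(z) + 4*exp(-z), 4*y)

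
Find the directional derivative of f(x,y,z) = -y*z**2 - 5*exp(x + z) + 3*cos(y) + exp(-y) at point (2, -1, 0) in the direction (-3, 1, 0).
sqrt(10)*(-E + 3*sin(1) + 15*exp(2))/10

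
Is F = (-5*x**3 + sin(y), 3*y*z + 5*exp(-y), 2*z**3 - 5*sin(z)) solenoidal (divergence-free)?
No, ∇·F = -15*x**2 + 6*z**2 + 3*z - 5*cos(z) - 5*exp(-y)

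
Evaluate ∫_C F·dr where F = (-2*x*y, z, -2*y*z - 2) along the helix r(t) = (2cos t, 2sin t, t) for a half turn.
-6*pi - 4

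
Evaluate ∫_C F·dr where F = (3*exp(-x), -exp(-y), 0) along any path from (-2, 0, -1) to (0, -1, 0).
-4 + E + 3*exp(2)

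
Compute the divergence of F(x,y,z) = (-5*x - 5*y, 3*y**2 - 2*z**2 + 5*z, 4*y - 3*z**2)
6*y - 6*z - 5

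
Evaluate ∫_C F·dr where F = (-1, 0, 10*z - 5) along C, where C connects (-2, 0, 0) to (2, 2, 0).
-4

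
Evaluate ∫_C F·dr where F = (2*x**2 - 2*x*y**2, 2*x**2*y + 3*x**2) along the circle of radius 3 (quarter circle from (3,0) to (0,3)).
117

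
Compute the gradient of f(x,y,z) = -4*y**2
(0, -8*y, 0)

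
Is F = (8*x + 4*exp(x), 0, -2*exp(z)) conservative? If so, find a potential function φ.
Yes, F is conservative. φ = 4*x**2 + 4*exp(x) - 2*exp(z)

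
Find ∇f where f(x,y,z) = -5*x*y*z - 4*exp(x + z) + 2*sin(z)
(-5*y*z - 4*exp(x + z), -5*x*z, -5*x*y - 4*exp(x + z) + 2*cos(z))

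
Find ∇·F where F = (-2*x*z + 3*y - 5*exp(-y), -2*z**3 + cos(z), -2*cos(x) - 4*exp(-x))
-2*z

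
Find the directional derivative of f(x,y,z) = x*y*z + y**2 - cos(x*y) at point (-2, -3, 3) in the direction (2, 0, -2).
-3*sqrt(2)*(sin(6) + 5)/2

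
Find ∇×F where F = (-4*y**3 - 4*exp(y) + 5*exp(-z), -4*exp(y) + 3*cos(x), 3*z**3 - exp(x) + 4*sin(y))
(4*cos(y), exp(x) - 5*exp(-z), 12*y**2 + 4*exp(y) - 3*sin(x))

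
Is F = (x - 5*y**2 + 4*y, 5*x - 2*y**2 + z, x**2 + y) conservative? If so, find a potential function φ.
No, ∇×F = (0, -2*x, 10*y + 1) ≠ 0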